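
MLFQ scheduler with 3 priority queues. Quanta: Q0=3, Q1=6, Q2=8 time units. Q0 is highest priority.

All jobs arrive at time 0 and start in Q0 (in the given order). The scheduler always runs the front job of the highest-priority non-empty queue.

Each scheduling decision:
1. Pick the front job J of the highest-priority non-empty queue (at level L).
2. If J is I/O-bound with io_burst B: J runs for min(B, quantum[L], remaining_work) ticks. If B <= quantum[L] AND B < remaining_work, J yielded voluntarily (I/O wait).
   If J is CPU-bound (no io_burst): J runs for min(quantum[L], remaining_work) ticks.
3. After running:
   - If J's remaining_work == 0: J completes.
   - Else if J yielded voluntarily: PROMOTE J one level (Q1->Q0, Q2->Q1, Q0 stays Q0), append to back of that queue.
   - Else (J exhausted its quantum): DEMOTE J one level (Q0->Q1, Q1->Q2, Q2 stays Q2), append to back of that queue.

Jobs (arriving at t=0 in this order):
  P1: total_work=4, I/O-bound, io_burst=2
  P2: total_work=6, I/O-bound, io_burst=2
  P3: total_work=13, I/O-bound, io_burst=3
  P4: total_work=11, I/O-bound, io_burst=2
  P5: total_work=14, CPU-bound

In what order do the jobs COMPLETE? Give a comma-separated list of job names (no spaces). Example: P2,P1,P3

Answer: P1,P2,P3,P4,P5

Derivation:
t=0-2: P1@Q0 runs 2, rem=2, I/O yield, promote→Q0. Q0=[P2,P3,P4,P5,P1] Q1=[] Q2=[]
t=2-4: P2@Q0 runs 2, rem=4, I/O yield, promote→Q0. Q0=[P3,P4,P5,P1,P2] Q1=[] Q2=[]
t=4-7: P3@Q0 runs 3, rem=10, I/O yield, promote→Q0. Q0=[P4,P5,P1,P2,P3] Q1=[] Q2=[]
t=7-9: P4@Q0 runs 2, rem=9, I/O yield, promote→Q0. Q0=[P5,P1,P2,P3,P4] Q1=[] Q2=[]
t=9-12: P5@Q0 runs 3, rem=11, quantum used, demote→Q1. Q0=[P1,P2,P3,P4] Q1=[P5] Q2=[]
t=12-14: P1@Q0 runs 2, rem=0, completes. Q0=[P2,P3,P4] Q1=[P5] Q2=[]
t=14-16: P2@Q0 runs 2, rem=2, I/O yield, promote→Q0. Q0=[P3,P4,P2] Q1=[P5] Q2=[]
t=16-19: P3@Q0 runs 3, rem=7, I/O yield, promote→Q0. Q0=[P4,P2,P3] Q1=[P5] Q2=[]
t=19-21: P4@Q0 runs 2, rem=7, I/O yield, promote→Q0. Q0=[P2,P3,P4] Q1=[P5] Q2=[]
t=21-23: P2@Q0 runs 2, rem=0, completes. Q0=[P3,P4] Q1=[P5] Q2=[]
t=23-26: P3@Q0 runs 3, rem=4, I/O yield, promote→Q0. Q0=[P4,P3] Q1=[P5] Q2=[]
t=26-28: P4@Q0 runs 2, rem=5, I/O yield, promote→Q0. Q0=[P3,P4] Q1=[P5] Q2=[]
t=28-31: P3@Q0 runs 3, rem=1, I/O yield, promote→Q0. Q0=[P4,P3] Q1=[P5] Q2=[]
t=31-33: P4@Q0 runs 2, rem=3, I/O yield, promote→Q0. Q0=[P3,P4] Q1=[P5] Q2=[]
t=33-34: P3@Q0 runs 1, rem=0, completes. Q0=[P4] Q1=[P5] Q2=[]
t=34-36: P4@Q0 runs 2, rem=1, I/O yield, promote→Q0. Q0=[P4] Q1=[P5] Q2=[]
t=36-37: P4@Q0 runs 1, rem=0, completes. Q0=[] Q1=[P5] Q2=[]
t=37-43: P5@Q1 runs 6, rem=5, quantum used, demote→Q2. Q0=[] Q1=[] Q2=[P5]
t=43-48: P5@Q2 runs 5, rem=0, completes. Q0=[] Q1=[] Q2=[]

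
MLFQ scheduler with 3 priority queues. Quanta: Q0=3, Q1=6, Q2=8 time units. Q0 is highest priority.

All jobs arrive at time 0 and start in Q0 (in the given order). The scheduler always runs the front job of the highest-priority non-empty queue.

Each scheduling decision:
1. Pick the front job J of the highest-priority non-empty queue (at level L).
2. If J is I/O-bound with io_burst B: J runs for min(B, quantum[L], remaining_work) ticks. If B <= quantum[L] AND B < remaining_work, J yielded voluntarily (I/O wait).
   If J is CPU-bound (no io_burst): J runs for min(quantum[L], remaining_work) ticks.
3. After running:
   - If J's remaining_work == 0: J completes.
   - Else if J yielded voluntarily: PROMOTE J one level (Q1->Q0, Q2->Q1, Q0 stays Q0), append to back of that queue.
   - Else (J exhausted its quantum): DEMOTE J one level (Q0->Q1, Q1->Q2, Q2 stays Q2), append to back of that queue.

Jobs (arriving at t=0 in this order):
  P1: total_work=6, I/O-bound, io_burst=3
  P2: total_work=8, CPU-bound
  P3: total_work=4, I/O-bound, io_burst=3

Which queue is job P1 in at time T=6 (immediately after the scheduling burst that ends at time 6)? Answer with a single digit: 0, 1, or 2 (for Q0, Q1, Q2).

Answer: 0

Derivation:
t=0-3: P1@Q0 runs 3, rem=3, I/O yield, promote→Q0. Q0=[P2,P3,P1] Q1=[] Q2=[]
t=3-6: P2@Q0 runs 3, rem=5, quantum used, demote→Q1. Q0=[P3,P1] Q1=[P2] Q2=[]
t=6-9: P3@Q0 runs 3, rem=1, I/O yield, promote→Q0. Q0=[P1,P3] Q1=[P2] Q2=[]
t=9-12: P1@Q0 runs 3, rem=0, completes. Q0=[P3] Q1=[P2] Q2=[]
t=12-13: P3@Q0 runs 1, rem=0, completes. Q0=[] Q1=[P2] Q2=[]
t=13-18: P2@Q1 runs 5, rem=0, completes. Q0=[] Q1=[] Q2=[]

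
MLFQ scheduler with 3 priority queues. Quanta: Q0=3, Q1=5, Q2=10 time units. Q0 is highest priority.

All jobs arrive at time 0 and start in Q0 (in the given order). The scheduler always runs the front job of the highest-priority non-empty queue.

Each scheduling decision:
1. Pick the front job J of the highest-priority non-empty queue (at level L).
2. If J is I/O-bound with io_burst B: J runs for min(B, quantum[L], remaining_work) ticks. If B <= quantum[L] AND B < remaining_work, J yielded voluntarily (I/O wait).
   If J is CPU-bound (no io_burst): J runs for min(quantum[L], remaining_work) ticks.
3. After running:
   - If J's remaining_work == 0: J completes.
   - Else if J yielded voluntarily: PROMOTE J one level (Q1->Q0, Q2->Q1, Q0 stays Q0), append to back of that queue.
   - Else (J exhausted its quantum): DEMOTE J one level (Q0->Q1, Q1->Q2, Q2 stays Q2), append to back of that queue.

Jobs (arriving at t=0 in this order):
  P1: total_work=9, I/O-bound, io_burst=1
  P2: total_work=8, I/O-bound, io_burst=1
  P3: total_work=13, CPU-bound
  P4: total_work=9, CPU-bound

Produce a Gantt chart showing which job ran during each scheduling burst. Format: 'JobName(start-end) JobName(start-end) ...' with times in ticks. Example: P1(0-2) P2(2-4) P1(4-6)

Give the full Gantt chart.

t=0-1: P1@Q0 runs 1, rem=8, I/O yield, promote→Q0. Q0=[P2,P3,P4,P1] Q1=[] Q2=[]
t=1-2: P2@Q0 runs 1, rem=7, I/O yield, promote→Q0. Q0=[P3,P4,P1,P2] Q1=[] Q2=[]
t=2-5: P3@Q0 runs 3, rem=10, quantum used, demote→Q1. Q0=[P4,P1,P2] Q1=[P3] Q2=[]
t=5-8: P4@Q0 runs 3, rem=6, quantum used, demote→Q1. Q0=[P1,P2] Q1=[P3,P4] Q2=[]
t=8-9: P1@Q0 runs 1, rem=7, I/O yield, promote→Q0. Q0=[P2,P1] Q1=[P3,P4] Q2=[]
t=9-10: P2@Q0 runs 1, rem=6, I/O yield, promote→Q0. Q0=[P1,P2] Q1=[P3,P4] Q2=[]
t=10-11: P1@Q0 runs 1, rem=6, I/O yield, promote→Q0. Q0=[P2,P1] Q1=[P3,P4] Q2=[]
t=11-12: P2@Q0 runs 1, rem=5, I/O yield, promote→Q0. Q0=[P1,P2] Q1=[P3,P4] Q2=[]
t=12-13: P1@Q0 runs 1, rem=5, I/O yield, promote→Q0. Q0=[P2,P1] Q1=[P3,P4] Q2=[]
t=13-14: P2@Q0 runs 1, rem=4, I/O yield, promote→Q0. Q0=[P1,P2] Q1=[P3,P4] Q2=[]
t=14-15: P1@Q0 runs 1, rem=4, I/O yield, promote→Q0. Q0=[P2,P1] Q1=[P3,P4] Q2=[]
t=15-16: P2@Q0 runs 1, rem=3, I/O yield, promote→Q0. Q0=[P1,P2] Q1=[P3,P4] Q2=[]
t=16-17: P1@Q0 runs 1, rem=3, I/O yield, promote→Q0. Q0=[P2,P1] Q1=[P3,P4] Q2=[]
t=17-18: P2@Q0 runs 1, rem=2, I/O yield, promote→Q0. Q0=[P1,P2] Q1=[P3,P4] Q2=[]
t=18-19: P1@Q0 runs 1, rem=2, I/O yield, promote→Q0. Q0=[P2,P1] Q1=[P3,P4] Q2=[]
t=19-20: P2@Q0 runs 1, rem=1, I/O yield, promote→Q0. Q0=[P1,P2] Q1=[P3,P4] Q2=[]
t=20-21: P1@Q0 runs 1, rem=1, I/O yield, promote→Q0. Q0=[P2,P1] Q1=[P3,P4] Q2=[]
t=21-22: P2@Q0 runs 1, rem=0, completes. Q0=[P1] Q1=[P3,P4] Q2=[]
t=22-23: P1@Q0 runs 1, rem=0, completes. Q0=[] Q1=[P3,P4] Q2=[]
t=23-28: P3@Q1 runs 5, rem=5, quantum used, demote→Q2. Q0=[] Q1=[P4] Q2=[P3]
t=28-33: P4@Q1 runs 5, rem=1, quantum used, demote→Q2. Q0=[] Q1=[] Q2=[P3,P4]
t=33-38: P3@Q2 runs 5, rem=0, completes. Q0=[] Q1=[] Q2=[P4]
t=38-39: P4@Q2 runs 1, rem=0, completes. Q0=[] Q1=[] Q2=[]

Answer: P1(0-1) P2(1-2) P3(2-5) P4(5-8) P1(8-9) P2(9-10) P1(10-11) P2(11-12) P1(12-13) P2(13-14) P1(14-15) P2(15-16) P1(16-17) P2(17-18) P1(18-19) P2(19-20) P1(20-21) P2(21-22) P1(22-23) P3(23-28) P4(28-33) P3(33-38) P4(38-39)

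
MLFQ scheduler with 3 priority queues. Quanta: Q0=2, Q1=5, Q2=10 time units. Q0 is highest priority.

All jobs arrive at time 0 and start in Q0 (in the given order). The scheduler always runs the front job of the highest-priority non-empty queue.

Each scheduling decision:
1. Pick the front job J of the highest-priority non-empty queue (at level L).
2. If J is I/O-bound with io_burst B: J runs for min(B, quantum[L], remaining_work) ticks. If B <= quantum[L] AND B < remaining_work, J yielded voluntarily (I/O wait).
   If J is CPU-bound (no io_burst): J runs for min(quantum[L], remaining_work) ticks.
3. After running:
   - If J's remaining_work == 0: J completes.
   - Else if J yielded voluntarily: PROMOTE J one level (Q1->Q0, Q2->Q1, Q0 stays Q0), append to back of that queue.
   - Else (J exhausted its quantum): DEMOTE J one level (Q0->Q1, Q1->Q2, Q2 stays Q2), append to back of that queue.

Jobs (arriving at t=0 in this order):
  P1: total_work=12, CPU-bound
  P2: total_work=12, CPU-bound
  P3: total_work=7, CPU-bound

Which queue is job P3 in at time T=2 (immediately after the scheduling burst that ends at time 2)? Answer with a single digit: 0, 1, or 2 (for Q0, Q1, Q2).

Answer: 0

Derivation:
t=0-2: P1@Q0 runs 2, rem=10, quantum used, demote→Q1. Q0=[P2,P3] Q1=[P1] Q2=[]
t=2-4: P2@Q0 runs 2, rem=10, quantum used, demote→Q1. Q0=[P3] Q1=[P1,P2] Q2=[]
t=4-6: P3@Q0 runs 2, rem=5, quantum used, demote→Q1. Q0=[] Q1=[P1,P2,P3] Q2=[]
t=6-11: P1@Q1 runs 5, rem=5, quantum used, demote→Q2. Q0=[] Q1=[P2,P3] Q2=[P1]
t=11-16: P2@Q1 runs 5, rem=5, quantum used, demote→Q2. Q0=[] Q1=[P3] Q2=[P1,P2]
t=16-21: P3@Q1 runs 5, rem=0, completes. Q0=[] Q1=[] Q2=[P1,P2]
t=21-26: P1@Q2 runs 5, rem=0, completes. Q0=[] Q1=[] Q2=[P2]
t=26-31: P2@Q2 runs 5, rem=0, completes. Q0=[] Q1=[] Q2=[]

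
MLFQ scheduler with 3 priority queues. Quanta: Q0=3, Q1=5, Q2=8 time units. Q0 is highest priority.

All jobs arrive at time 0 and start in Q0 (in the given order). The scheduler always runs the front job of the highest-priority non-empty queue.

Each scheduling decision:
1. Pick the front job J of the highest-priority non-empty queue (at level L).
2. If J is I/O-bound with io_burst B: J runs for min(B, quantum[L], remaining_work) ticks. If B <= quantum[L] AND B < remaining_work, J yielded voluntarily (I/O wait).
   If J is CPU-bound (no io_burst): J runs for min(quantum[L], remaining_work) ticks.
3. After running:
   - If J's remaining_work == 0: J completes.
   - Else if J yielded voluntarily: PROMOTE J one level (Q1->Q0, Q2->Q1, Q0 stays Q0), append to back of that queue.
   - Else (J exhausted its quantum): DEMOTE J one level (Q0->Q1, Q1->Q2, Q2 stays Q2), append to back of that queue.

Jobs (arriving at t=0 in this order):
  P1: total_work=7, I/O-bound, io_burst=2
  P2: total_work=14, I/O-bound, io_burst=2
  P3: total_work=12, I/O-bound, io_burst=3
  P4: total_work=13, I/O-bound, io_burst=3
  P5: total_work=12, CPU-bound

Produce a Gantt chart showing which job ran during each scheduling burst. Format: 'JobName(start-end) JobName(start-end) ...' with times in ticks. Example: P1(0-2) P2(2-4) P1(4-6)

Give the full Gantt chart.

t=0-2: P1@Q0 runs 2, rem=5, I/O yield, promote→Q0. Q0=[P2,P3,P4,P5,P1] Q1=[] Q2=[]
t=2-4: P2@Q0 runs 2, rem=12, I/O yield, promote→Q0. Q0=[P3,P4,P5,P1,P2] Q1=[] Q2=[]
t=4-7: P3@Q0 runs 3, rem=9, I/O yield, promote→Q0. Q0=[P4,P5,P1,P2,P3] Q1=[] Q2=[]
t=7-10: P4@Q0 runs 3, rem=10, I/O yield, promote→Q0. Q0=[P5,P1,P2,P3,P4] Q1=[] Q2=[]
t=10-13: P5@Q0 runs 3, rem=9, quantum used, demote→Q1. Q0=[P1,P2,P3,P4] Q1=[P5] Q2=[]
t=13-15: P1@Q0 runs 2, rem=3, I/O yield, promote→Q0. Q0=[P2,P3,P4,P1] Q1=[P5] Q2=[]
t=15-17: P2@Q0 runs 2, rem=10, I/O yield, promote→Q0. Q0=[P3,P4,P1,P2] Q1=[P5] Q2=[]
t=17-20: P3@Q0 runs 3, rem=6, I/O yield, promote→Q0. Q0=[P4,P1,P2,P3] Q1=[P5] Q2=[]
t=20-23: P4@Q0 runs 3, rem=7, I/O yield, promote→Q0. Q0=[P1,P2,P3,P4] Q1=[P5] Q2=[]
t=23-25: P1@Q0 runs 2, rem=1, I/O yield, promote→Q0. Q0=[P2,P3,P4,P1] Q1=[P5] Q2=[]
t=25-27: P2@Q0 runs 2, rem=8, I/O yield, promote→Q0. Q0=[P3,P4,P1,P2] Q1=[P5] Q2=[]
t=27-30: P3@Q0 runs 3, rem=3, I/O yield, promote→Q0. Q0=[P4,P1,P2,P3] Q1=[P5] Q2=[]
t=30-33: P4@Q0 runs 3, rem=4, I/O yield, promote→Q0. Q0=[P1,P2,P3,P4] Q1=[P5] Q2=[]
t=33-34: P1@Q0 runs 1, rem=0, completes. Q0=[P2,P3,P4] Q1=[P5] Q2=[]
t=34-36: P2@Q0 runs 2, rem=6, I/O yield, promote→Q0. Q0=[P3,P4,P2] Q1=[P5] Q2=[]
t=36-39: P3@Q0 runs 3, rem=0, completes. Q0=[P4,P2] Q1=[P5] Q2=[]
t=39-42: P4@Q0 runs 3, rem=1, I/O yield, promote→Q0. Q0=[P2,P4] Q1=[P5] Q2=[]
t=42-44: P2@Q0 runs 2, rem=4, I/O yield, promote→Q0. Q0=[P4,P2] Q1=[P5] Q2=[]
t=44-45: P4@Q0 runs 1, rem=0, completes. Q0=[P2] Q1=[P5] Q2=[]
t=45-47: P2@Q0 runs 2, rem=2, I/O yield, promote→Q0. Q0=[P2] Q1=[P5] Q2=[]
t=47-49: P2@Q0 runs 2, rem=0, completes. Q0=[] Q1=[P5] Q2=[]
t=49-54: P5@Q1 runs 5, rem=4, quantum used, demote→Q2. Q0=[] Q1=[] Q2=[P5]
t=54-58: P5@Q2 runs 4, rem=0, completes. Q0=[] Q1=[] Q2=[]

Answer: P1(0-2) P2(2-4) P3(4-7) P4(7-10) P5(10-13) P1(13-15) P2(15-17) P3(17-20) P4(20-23) P1(23-25) P2(25-27) P3(27-30) P4(30-33) P1(33-34) P2(34-36) P3(36-39) P4(39-42) P2(42-44) P4(44-45) P2(45-47) P2(47-49) P5(49-54) P5(54-58)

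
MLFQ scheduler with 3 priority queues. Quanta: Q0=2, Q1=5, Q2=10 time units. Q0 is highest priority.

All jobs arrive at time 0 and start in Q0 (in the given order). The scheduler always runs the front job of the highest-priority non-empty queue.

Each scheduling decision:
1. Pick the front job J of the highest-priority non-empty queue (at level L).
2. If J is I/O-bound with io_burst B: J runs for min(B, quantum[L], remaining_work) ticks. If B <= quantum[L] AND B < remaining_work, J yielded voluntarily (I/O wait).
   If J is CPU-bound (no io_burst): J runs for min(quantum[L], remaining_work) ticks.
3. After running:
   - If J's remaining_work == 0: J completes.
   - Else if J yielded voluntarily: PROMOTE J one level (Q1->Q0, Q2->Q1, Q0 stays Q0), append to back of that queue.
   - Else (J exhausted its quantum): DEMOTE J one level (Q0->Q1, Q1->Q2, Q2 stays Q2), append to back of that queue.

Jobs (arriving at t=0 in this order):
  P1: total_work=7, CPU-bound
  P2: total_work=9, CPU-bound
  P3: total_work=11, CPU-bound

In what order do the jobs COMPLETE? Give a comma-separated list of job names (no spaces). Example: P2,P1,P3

Answer: P1,P2,P3

Derivation:
t=0-2: P1@Q0 runs 2, rem=5, quantum used, demote→Q1. Q0=[P2,P3] Q1=[P1] Q2=[]
t=2-4: P2@Q0 runs 2, rem=7, quantum used, demote→Q1. Q0=[P3] Q1=[P1,P2] Q2=[]
t=4-6: P3@Q0 runs 2, rem=9, quantum used, demote→Q1. Q0=[] Q1=[P1,P2,P3] Q2=[]
t=6-11: P1@Q1 runs 5, rem=0, completes. Q0=[] Q1=[P2,P3] Q2=[]
t=11-16: P2@Q1 runs 5, rem=2, quantum used, demote→Q2. Q0=[] Q1=[P3] Q2=[P2]
t=16-21: P3@Q1 runs 5, rem=4, quantum used, demote→Q2. Q0=[] Q1=[] Q2=[P2,P3]
t=21-23: P2@Q2 runs 2, rem=0, completes. Q0=[] Q1=[] Q2=[P3]
t=23-27: P3@Q2 runs 4, rem=0, completes. Q0=[] Q1=[] Q2=[]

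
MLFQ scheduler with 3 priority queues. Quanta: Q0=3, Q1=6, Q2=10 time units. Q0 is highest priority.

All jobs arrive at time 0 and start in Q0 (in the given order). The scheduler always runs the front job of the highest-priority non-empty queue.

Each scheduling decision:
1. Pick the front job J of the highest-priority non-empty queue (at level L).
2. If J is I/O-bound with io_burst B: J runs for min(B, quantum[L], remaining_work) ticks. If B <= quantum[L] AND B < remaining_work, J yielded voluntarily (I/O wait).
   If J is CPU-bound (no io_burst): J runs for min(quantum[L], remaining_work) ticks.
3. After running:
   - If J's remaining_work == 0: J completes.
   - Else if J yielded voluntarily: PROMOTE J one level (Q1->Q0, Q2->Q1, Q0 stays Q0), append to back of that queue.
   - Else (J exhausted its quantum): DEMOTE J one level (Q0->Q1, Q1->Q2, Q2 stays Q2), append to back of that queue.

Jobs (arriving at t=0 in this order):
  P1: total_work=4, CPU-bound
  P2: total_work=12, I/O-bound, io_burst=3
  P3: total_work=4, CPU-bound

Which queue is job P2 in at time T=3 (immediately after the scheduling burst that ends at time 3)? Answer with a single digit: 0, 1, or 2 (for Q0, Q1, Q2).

t=0-3: P1@Q0 runs 3, rem=1, quantum used, demote→Q1. Q0=[P2,P3] Q1=[P1] Q2=[]
t=3-6: P2@Q0 runs 3, rem=9, I/O yield, promote→Q0. Q0=[P3,P2] Q1=[P1] Q2=[]
t=6-9: P3@Q0 runs 3, rem=1, quantum used, demote→Q1. Q0=[P2] Q1=[P1,P3] Q2=[]
t=9-12: P2@Q0 runs 3, rem=6, I/O yield, promote→Q0. Q0=[P2] Q1=[P1,P3] Q2=[]
t=12-15: P2@Q0 runs 3, rem=3, I/O yield, promote→Q0. Q0=[P2] Q1=[P1,P3] Q2=[]
t=15-18: P2@Q0 runs 3, rem=0, completes. Q0=[] Q1=[P1,P3] Q2=[]
t=18-19: P1@Q1 runs 1, rem=0, completes. Q0=[] Q1=[P3] Q2=[]
t=19-20: P3@Q1 runs 1, rem=0, completes. Q0=[] Q1=[] Q2=[]

Answer: 0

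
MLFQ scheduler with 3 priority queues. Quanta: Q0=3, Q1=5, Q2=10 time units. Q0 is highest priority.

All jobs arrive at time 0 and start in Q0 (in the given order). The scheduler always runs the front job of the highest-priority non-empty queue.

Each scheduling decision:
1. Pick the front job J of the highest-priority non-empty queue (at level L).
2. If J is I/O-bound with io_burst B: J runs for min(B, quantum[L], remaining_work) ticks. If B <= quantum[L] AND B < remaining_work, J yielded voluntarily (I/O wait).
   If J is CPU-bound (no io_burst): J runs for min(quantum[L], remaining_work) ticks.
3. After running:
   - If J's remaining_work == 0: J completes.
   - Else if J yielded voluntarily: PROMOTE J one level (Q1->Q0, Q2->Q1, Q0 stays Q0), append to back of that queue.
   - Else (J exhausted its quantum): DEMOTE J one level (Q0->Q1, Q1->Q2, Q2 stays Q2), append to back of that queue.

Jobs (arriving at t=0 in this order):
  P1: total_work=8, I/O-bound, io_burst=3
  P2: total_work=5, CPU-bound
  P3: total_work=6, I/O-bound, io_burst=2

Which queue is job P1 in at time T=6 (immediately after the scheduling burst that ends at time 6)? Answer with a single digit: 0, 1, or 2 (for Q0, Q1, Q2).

t=0-3: P1@Q0 runs 3, rem=5, I/O yield, promote→Q0. Q0=[P2,P3,P1] Q1=[] Q2=[]
t=3-6: P2@Q0 runs 3, rem=2, quantum used, demote→Q1. Q0=[P3,P1] Q1=[P2] Q2=[]
t=6-8: P3@Q0 runs 2, rem=4, I/O yield, promote→Q0. Q0=[P1,P3] Q1=[P2] Q2=[]
t=8-11: P1@Q0 runs 3, rem=2, I/O yield, promote→Q0. Q0=[P3,P1] Q1=[P2] Q2=[]
t=11-13: P3@Q0 runs 2, rem=2, I/O yield, promote→Q0. Q0=[P1,P3] Q1=[P2] Q2=[]
t=13-15: P1@Q0 runs 2, rem=0, completes. Q0=[P3] Q1=[P2] Q2=[]
t=15-17: P3@Q0 runs 2, rem=0, completes. Q0=[] Q1=[P2] Q2=[]
t=17-19: P2@Q1 runs 2, rem=0, completes. Q0=[] Q1=[] Q2=[]

Answer: 0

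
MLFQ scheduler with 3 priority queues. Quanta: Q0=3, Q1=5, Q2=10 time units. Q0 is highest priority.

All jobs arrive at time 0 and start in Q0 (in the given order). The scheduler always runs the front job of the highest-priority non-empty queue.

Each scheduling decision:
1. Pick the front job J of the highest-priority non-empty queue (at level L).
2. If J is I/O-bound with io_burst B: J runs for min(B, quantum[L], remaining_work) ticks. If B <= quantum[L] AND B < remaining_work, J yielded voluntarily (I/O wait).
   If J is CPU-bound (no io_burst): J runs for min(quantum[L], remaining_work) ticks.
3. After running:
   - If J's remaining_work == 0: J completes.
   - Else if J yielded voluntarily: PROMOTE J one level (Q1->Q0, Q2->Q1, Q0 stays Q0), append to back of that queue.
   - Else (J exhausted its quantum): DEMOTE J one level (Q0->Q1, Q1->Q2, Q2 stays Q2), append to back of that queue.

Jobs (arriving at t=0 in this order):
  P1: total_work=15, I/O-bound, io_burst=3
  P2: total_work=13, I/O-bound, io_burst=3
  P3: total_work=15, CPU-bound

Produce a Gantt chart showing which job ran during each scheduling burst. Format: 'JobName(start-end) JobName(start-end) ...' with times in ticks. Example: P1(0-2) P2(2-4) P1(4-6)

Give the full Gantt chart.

Answer: P1(0-3) P2(3-6) P3(6-9) P1(9-12) P2(12-15) P1(15-18) P2(18-21) P1(21-24) P2(24-27) P1(27-30) P2(30-31) P3(31-36) P3(36-43)

Derivation:
t=0-3: P1@Q0 runs 3, rem=12, I/O yield, promote→Q0. Q0=[P2,P3,P1] Q1=[] Q2=[]
t=3-6: P2@Q0 runs 3, rem=10, I/O yield, promote→Q0. Q0=[P3,P1,P2] Q1=[] Q2=[]
t=6-9: P3@Q0 runs 3, rem=12, quantum used, demote→Q1. Q0=[P1,P2] Q1=[P3] Q2=[]
t=9-12: P1@Q0 runs 3, rem=9, I/O yield, promote→Q0. Q0=[P2,P1] Q1=[P3] Q2=[]
t=12-15: P2@Q0 runs 3, rem=7, I/O yield, promote→Q0. Q0=[P1,P2] Q1=[P3] Q2=[]
t=15-18: P1@Q0 runs 3, rem=6, I/O yield, promote→Q0. Q0=[P2,P1] Q1=[P3] Q2=[]
t=18-21: P2@Q0 runs 3, rem=4, I/O yield, promote→Q0. Q0=[P1,P2] Q1=[P3] Q2=[]
t=21-24: P1@Q0 runs 3, rem=3, I/O yield, promote→Q0. Q0=[P2,P1] Q1=[P3] Q2=[]
t=24-27: P2@Q0 runs 3, rem=1, I/O yield, promote→Q0. Q0=[P1,P2] Q1=[P3] Q2=[]
t=27-30: P1@Q0 runs 3, rem=0, completes. Q0=[P2] Q1=[P3] Q2=[]
t=30-31: P2@Q0 runs 1, rem=0, completes. Q0=[] Q1=[P3] Q2=[]
t=31-36: P3@Q1 runs 5, rem=7, quantum used, demote→Q2. Q0=[] Q1=[] Q2=[P3]
t=36-43: P3@Q2 runs 7, rem=0, completes. Q0=[] Q1=[] Q2=[]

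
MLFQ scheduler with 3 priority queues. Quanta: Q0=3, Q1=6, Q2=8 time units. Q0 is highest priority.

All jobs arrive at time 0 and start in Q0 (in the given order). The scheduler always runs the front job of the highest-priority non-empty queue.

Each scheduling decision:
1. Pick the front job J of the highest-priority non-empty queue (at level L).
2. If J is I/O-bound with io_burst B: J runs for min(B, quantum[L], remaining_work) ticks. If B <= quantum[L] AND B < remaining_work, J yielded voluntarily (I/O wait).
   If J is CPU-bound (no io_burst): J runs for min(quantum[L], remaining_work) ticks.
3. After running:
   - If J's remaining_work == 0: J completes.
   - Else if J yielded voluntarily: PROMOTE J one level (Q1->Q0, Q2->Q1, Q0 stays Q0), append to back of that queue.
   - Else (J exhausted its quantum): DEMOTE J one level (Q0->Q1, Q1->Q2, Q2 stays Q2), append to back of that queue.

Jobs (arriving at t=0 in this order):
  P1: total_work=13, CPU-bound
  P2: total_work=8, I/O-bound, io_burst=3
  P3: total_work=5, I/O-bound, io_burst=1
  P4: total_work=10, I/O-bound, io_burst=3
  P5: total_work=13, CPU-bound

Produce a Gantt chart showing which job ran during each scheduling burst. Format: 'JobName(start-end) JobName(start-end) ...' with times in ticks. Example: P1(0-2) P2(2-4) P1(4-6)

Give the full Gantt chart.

t=0-3: P1@Q0 runs 3, rem=10, quantum used, demote→Q1. Q0=[P2,P3,P4,P5] Q1=[P1] Q2=[]
t=3-6: P2@Q0 runs 3, rem=5, I/O yield, promote→Q0. Q0=[P3,P4,P5,P2] Q1=[P1] Q2=[]
t=6-7: P3@Q0 runs 1, rem=4, I/O yield, promote→Q0. Q0=[P4,P5,P2,P3] Q1=[P1] Q2=[]
t=7-10: P4@Q0 runs 3, rem=7, I/O yield, promote→Q0. Q0=[P5,P2,P3,P4] Q1=[P1] Q2=[]
t=10-13: P5@Q0 runs 3, rem=10, quantum used, demote→Q1. Q0=[P2,P3,P4] Q1=[P1,P5] Q2=[]
t=13-16: P2@Q0 runs 3, rem=2, I/O yield, promote→Q0. Q0=[P3,P4,P2] Q1=[P1,P5] Q2=[]
t=16-17: P3@Q0 runs 1, rem=3, I/O yield, promote→Q0. Q0=[P4,P2,P3] Q1=[P1,P5] Q2=[]
t=17-20: P4@Q0 runs 3, rem=4, I/O yield, promote→Q0. Q0=[P2,P3,P4] Q1=[P1,P5] Q2=[]
t=20-22: P2@Q0 runs 2, rem=0, completes. Q0=[P3,P4] Q1=[P1,P5] Q2=[]
t=22-23: P3@Q0 runs 1, rem=2, I/O yield, promote→Q0. Q0=[P4,P3] Q1=[P1,P5] Q2=[]
t=23-26: P4@Q0 runs 3, rem=1, I/O yield, promote→Q0. Q0=[P3,P4] Q1=[P1,P5] Q2=[]
t=26-27: P3@Q0 runs 1, rem=1, I/O yield, promote→Q0. Q0=[P4,P3] Q1=[P1,P5] Q2=[]
t=27-28: P4@Q0 runs 1, rem=0, completes. Q0=[P3] Q1=[P1,P5] Q2=[]
t=28-29: P3@Q0 runs 1, rem=0, completes. Q0=[] Q1=[P1,P5] Q2=[]
t=29-35: P1@Q1 runs 6, rem=4, quantum used, demote→Q2. Q0=[] Q1=[P5] Q2=[P1]
t=35-41: P5@Q1 runs 6, rem=4, quantum used, demote→Q2. Q0=[] Q1=[] Q2=[P1,P5]
t=41-45: P1@Q2 runs 4, rem=0, completes. Q0=[] Q1=[] Q2=[P5]
t=45-49: P5@Q2 runs 4, rem=0, completes. Q0=[] Q1=[] Q2=[]

Answer: P1(0-3) P2(3-6) P3(6-7) P4(7-10) P5(10-13) P2(13-16) P3(16-17) P4(17-20) P2(20-22) P3(22-23) P4(23-26) P3(26-27) P4(27-28) P3(28-29) P1(29-35) P5(35-41) P1(41-45) P5(45-49)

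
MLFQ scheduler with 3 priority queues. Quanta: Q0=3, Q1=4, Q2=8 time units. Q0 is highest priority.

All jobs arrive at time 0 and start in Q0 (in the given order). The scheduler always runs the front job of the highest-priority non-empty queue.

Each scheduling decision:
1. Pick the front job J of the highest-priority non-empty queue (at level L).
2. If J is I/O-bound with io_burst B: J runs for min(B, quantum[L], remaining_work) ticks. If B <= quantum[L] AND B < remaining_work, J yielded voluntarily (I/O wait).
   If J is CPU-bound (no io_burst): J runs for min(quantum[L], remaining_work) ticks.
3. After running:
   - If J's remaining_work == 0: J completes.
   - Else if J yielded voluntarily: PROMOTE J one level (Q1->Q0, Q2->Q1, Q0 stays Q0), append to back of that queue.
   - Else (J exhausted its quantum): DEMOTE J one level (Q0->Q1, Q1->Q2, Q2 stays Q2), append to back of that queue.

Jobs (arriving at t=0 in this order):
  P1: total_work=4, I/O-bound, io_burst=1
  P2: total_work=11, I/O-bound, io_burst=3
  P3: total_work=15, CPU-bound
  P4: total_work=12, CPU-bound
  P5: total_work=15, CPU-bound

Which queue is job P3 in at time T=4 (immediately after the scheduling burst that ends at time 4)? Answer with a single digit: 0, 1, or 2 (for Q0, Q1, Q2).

t=0-1: P1@Q0 runs 1, rem=3, I/O yield, promote→Q0. Q0=[P2,P3,P4,P5,P1] Q1=[] Q2=[]
t=1-4: P2@Q0 runs 3, rem=8, I/O yield, promote→Q0. Q0=[P3,P4,P5,P1,P2] Q1=[] Q2=[]
t=4-7: P3@Q0 runs 3, rem=12, quantum used, demote→Q1. Q0=[P4,P5,P1,P2] Q1=[P3] Q2=[]
t=7-10: P4@Q0 runs 3, rem=9, quantum used, demote→Q1. Q0=[P5,P1,P2] Q1=[P3,P4] Q2=[]
t=10-13: P5@Q0 runs 3, rem=12, quantum used, demote→Q1. Q0=[P1,P2] Q1=[P3,P4,P5] Q2=[]
t=13-14: P1@Q0 runs 1, rem=2, I/O yield, promote→Q0. Q0=[P2,P1] Q1=[P3,P4,P5] Q2=[]
t=14-17: P2@Q0 runs 3, rem=5, I/O yield, promote→Q0. Q0=[P1,P2] Q1=[P3,P4,P5] Q2=[]
t=17-18: P1@Q0 runs 1, rem=1, I/O yield, promote→Q0. Q0=[P2,P1] Q1=[P3,P4,P5] Q2=[]
t=18-21: P2@Q0 runs 3, rem=2, I/O yield, promote→Q0. Q0=[P1,P2] Q1=[P3,P4,P5] Q2=[]
t=21-22: P1@Q0 runs 1, rem=0, completes. Q0=[P2] Q1=[P3,P4,P5] Q2=[]
t=22-24: P2@Q0 runs 2, rem=0, completes. Q0=[] Q1=[P3,P4,P5] Q2=[]
t=24-28: P3@Q1 runs 4, rem=8, quantum used, demote→Q2. Q0=[] Q1=[P4,P5] Q2=[P3]
t=28-32: P4@Q1 runs 4, rem=5, quantum used, demote→Q2. Q0=[] Q1=[P5] Q2=[P3,P4]
t=32-36: P5@Q1 runs 4, rem=8, quantum used, demote→Q2. Q0=[] Q1=[] Q2=[P3,P4,P5]
t=36-44: P3@Q2 runs 8, rem=0, completes. Q0=[] Q1=[] Q2=[P4,P5]
t=44-49: P4@Q2 runs 5, rem=0, completes. Q0=[] Q1=[] Q2=[P5]
t=49-57: P5@Q2 runs 8, rem=0, completes. Q0=[] Q1=[] Q2=[]

Answer: 0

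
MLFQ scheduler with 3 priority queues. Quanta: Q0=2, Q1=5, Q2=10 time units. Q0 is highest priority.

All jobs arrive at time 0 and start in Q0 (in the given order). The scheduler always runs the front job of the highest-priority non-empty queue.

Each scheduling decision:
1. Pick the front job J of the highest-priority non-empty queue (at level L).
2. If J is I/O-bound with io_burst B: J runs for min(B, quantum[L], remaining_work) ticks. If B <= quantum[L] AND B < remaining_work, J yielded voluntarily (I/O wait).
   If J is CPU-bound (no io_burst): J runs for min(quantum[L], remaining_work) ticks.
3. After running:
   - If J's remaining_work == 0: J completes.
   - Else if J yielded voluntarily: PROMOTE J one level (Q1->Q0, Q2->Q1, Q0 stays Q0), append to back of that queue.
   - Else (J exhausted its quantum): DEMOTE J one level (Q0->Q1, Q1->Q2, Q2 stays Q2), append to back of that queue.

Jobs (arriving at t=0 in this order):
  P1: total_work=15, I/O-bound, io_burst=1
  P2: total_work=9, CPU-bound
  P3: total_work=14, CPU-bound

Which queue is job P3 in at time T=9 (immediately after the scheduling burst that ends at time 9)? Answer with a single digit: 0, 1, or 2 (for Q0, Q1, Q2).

t=0-1: P1@Q0 runs 1, rem=14, I/O yield, promote→Q0. Q0=[P2,P3,P1] Q1=[] Q2=[]
t=1-3: P2@Q0 runs 2, rem=7, quantum used, demote→Q1. Q0=[P3,P1] Q1=[P2] Q2=[]
t=3-5: P3@Q0 runs 2, rem=12, quantum used, demote→Q1. Q0=[P1] Q1=[P2,P3] Q2=[]
t=5-6: P1@Q0 runs 1, rem=13, I/O yield, promote→Q0. Q0=[P1] Q1=[P2,P3] Q2=[]
t=6-7: P1@Q0 runs 1, rem=12, I/O yield, promote→Q0. Q0=[P1] Q1=[P2,P3] Q2=[]
t=7-8: P1@Q0 runs 1, rem=11, I/O yield, promote→Q0. Q0=[P1] Q1=[P2,P3] Q2=[]
t=8-9: P1@Q0 runs 1, rem=10, I/O yield, promote→Q0. Q0=[P1] Q1=[P2,P3] Q2=[]
t=9-10: P1@Q0 runs 1, rem=9, I/O yield, promote→Q0. Q0=[P1] Q1=[P2,P3] Q2=[]
t=10-11: P1@Q0 runs 1, rem=8, I/O yield, promote→Q0. Q0=[P1] Q1=[P2,P3] Q2=[]
t=11-12: P1@Q0 runs 1, rem=7, I/O yield, promote→Q0. Q0=[P1] Q1=[P2,P3] Q2=[]
t=12-13: P1@Q0 runs 1, rem=6, I/O yield, promote→Q0. Q0=[P1] Q1=[P2,P3] Q2=[]
t=13-14: P1@Q0 runs 1, rem=5, I/O yield, promote→Q0. Q0=[P1] Q1=[P2,P3] Q2=[]
t=14-15: P1@Q0 runs 1, rem=4, I/O yield, promote→Q0. Q0=[P1] Q1=[P2,P3] Q2=[]
t=15-16: P1@Q0 runs 1, rem=3, I/O yield, promote→Q0. Q0=[P1] Q1=[P2,P3] Q2=[]
t=16-17: P1@Q0 runs 1, rem=2, I/O yield, promote→Q0. Q0=[P1] Q1=[P2,P3] Q2=[]
t=17-18: P1@Q0 runs 1, rem=1, I/O yield, promote→Q0. Q0=[P1] Q1=[P2,P3] Q2=[]
t=18-19: P1@Q0 runs 1, rem=0, completes. Q0=[] Q1=[P2,P3] Q2=[]
t=19-24: P2@Q1 runs 5, rem=2, quantum used, demote→Q2. Q0=[] Q1=[P3] Q2=[P2]
t=24-29: P3@Q1 runs 5, rem=7, quantum used, demote→Q2. Q0=[] Q1=[] Q2=[P2,P3]
t=29-31: P2@Q2 runs 2, rem=0, completes. Q0=[] Q1=[] Q2=[P3]
t=31-38: P3@Q2 runs 7, rem=0, completes. Q0=[] Q1=[] Q2=[]

Answer: 1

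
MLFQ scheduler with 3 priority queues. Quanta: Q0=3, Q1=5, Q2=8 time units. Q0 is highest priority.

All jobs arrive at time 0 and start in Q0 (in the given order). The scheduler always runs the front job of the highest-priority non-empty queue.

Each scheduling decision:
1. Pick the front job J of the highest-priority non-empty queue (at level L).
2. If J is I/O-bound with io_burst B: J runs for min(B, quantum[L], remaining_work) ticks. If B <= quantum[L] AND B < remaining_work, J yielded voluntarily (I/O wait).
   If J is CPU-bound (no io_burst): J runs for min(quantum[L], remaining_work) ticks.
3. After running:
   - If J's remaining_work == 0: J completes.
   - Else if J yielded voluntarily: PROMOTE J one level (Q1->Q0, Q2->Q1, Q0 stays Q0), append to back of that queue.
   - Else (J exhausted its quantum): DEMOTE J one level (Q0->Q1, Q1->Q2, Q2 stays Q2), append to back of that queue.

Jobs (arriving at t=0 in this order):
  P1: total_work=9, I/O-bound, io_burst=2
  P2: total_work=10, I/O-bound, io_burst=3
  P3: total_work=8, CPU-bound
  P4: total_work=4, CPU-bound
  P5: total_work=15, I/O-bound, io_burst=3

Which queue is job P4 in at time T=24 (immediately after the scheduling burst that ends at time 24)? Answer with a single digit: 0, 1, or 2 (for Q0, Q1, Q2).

Answer: 1

Derivation:
t=0-2: P1@Q0 runs 2, rem=7, I/O yield, promote→Q0. Q0=[P2,P3,P4,P5,P1] Q1=[] Q2=[]
t=2-5: P2@Q0 runs 3, rem=7, I/O yield, promote→Q0. Q0=[P3,P4,P5,P1,P2] Q1=[] Q2=[]
t=5-8: P3@Q0 runs 3, rem=5, quantum used, demote→Q1. Q0=[P4,P5,P1,P2] Q1=[P3] Q2=[]
t=8-11: P4@Q0 runs 3, rem=1, quantum used, demote→Q1. Q0=[P5,P1,P2] Q1=[P3,P4] Q2=[]
t=11-14: P5@Q0 runs 3, rem=12, I/O yield, promote→Q0. Q0=[P1,P2,P5] Q1=[P3,P4] Q2=[]
t=14-16: P1@Q0 runs 2, rem=5, I/O yield, promote→Q0. Q0=[P2,P5,P1] Q1=[P3,P4] Q2=[]
t=16-19: P2@Q0 runs 3, rem=4, I/O yield, promote→Q0. Q0=[P5,P1,P2] Q1=[P3,P4] Q2=[]
t=19-22: P5@Q0 runs 3, rem=9, I/O yield, promote→Q0. Q0=[P1,P2,P5] Q1=[P3,P4] Q2=[]
t=22-24: P1@Q0 runs 2, rem=3, I/O yield, promote→Q0. Q0=[P2,P5,P1] Q1=[P3,P4] Q2=[]
t=24-27: P2@Q0 runs 3, rem=1, I/O yield, promote→Q0. Q0=[P5,P1,P2] Q1=[P3,P4] Q2=[]
t=27-30: P5@Q0 runs 3, rem=6, I/O yield, promote→Q0. Q0=[P1,P2,P5] Q1=[P3,P4] Q2=[]
t=30-32: P1@Q0 runs 2, rem=1, I/O yield, promote→Q0. Q0=[P2,P5,P1] Q1=[P3,P4] Q2=[]
t=32-33: P2@Q0 runs 1, rem=0, completes. Q0=[P5,P1] Q1=[P3,P4] Q2=[]
t=33-36: P5@Q0 runs 3, rem=3, I/O yield, promote→Q0. Q0=[P1,P5] Q1=[P3,P4] Q2=[]
t=36-37: P1@Q0 runs 1, rem=0, completes. Q0=[P5] Q1=[P3,P4] Q2=[]
t=37-40: P5@Q0 runs 3, rem=0, completes. Q0=[] Q1=[P3,P4] Q2=[]
t=40-45: P3@Q1 runs 5, rem=0, completes. Q0=[] Q1=[P4] Q2=[]
t=45-46: P4@Q1 runs 1, rem=0, completes. Q0=[] Q1=[] Q2=[]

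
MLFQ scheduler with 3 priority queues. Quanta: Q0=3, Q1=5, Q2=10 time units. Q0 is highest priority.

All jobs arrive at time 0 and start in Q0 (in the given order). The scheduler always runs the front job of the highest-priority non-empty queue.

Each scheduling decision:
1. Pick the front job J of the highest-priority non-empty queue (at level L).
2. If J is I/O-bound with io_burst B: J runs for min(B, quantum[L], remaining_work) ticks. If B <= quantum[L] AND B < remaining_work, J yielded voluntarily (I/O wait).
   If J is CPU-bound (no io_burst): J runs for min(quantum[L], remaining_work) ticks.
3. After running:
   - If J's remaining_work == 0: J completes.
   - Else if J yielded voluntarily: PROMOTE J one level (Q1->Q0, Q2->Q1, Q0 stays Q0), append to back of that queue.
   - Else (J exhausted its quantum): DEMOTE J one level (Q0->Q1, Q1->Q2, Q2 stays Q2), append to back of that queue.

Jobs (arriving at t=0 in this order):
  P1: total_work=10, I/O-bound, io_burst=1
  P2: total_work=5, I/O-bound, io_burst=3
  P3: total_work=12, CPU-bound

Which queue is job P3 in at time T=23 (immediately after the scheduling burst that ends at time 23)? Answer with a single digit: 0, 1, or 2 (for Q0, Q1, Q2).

t=0-1: P1@Q0 runs 1, rem=9, I/O yield, promote→Q0. Q0=[P2,P3,P1] Q1=[] Q2=[]
t=1-4: P2@Q0 runs 3, rem=2, I/O yield, promote→Q0. Q0=[P3,P1,P2] Q1=[] Q2=[]
t=4-7: P3@Q0 runs 3, rem=9, quantum used, demote→Q1. Q0=[P1,P2] Q1=[P3] Q2=[]
t=7-8: P1@Q0 runs 1, rem=8, I/O yield, promote→Q0. Q0=[P2,P1] Q1=[P3] Q2=[]
t=8-10: P2@Q0 runs 2, rem=0, completes. Q0=[P1] Q1=[P3] Q2=[]
t=10-11: P1@Q0 runs 1, rem=7, I/O yield, promote→Q0. Q0=[P1] Q1=[P3] Q2=[]
t=11-12: P1@Q0 runs 1, rem=6, I/O yield, promote→Q0. Q0=[P1] Q1=[P3] Q2=[]
t=12-13: P1@Q0 runs 1, rem=5, I/O yield, promote→Q0. Q0=[P1] Q1=[P3] Q2=[]
t=13-14: P1@Q0 runs 1, rem=4, I/O yield, promote→Q0. Q0=[P1] Q1=[P3] Q2=[]
t=14-15: P1@Q0 runs 1, rem=3, I/O yield, promote→Q0. Q0=[P1] Q1=[P3] Q2=[]
t=15-16: P1@Q0 runs 1, rem=2, I/O yield, promote→Q0. Q0=[P1] Q1=[P3] Q2=[]
t=16-17: P1@Q0 runs 1, rem=1, I/O yield, promote→Q0. Q0=[P1] Q1=[P3] Q2=[]
t=17-18: P1@Q0 runs 1, rem=0, completes. Q0=[] Q1=[P3] Q2=[]
t=18-23: P3@Q1 runs 5, rem=4, quantum used, demote→Q2. Q0=[] Q1=[] Q2=[P3]
t=23-27: P3@Q2 runs 4, rem=0, completes. Q0=[] Q1=[] Q2=[]

Answer: 2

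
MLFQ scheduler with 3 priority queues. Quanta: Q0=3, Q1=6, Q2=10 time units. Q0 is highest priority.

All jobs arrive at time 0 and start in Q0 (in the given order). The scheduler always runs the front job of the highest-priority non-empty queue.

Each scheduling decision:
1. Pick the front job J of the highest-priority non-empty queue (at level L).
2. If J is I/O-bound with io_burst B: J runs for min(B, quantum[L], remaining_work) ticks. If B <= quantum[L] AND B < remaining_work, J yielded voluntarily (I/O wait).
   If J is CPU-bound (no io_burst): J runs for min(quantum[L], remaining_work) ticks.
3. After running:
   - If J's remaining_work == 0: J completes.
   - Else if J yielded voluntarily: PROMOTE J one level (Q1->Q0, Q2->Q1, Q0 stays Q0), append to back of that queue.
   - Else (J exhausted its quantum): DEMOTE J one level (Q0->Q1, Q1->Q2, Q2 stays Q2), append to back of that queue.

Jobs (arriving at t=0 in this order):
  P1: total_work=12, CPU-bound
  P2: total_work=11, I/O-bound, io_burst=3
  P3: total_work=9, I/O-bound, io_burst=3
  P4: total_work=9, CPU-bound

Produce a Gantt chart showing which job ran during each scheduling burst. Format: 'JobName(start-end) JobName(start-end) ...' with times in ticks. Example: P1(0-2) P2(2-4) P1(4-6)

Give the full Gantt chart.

t=0-3: P1@Q0 runs 3, rem=9, quantum used, demote→Q1. Q0=[P2,P3,P4] Q1=[P1] Q2=[]
t=3-6: P2@Q0 runs 3, rem=8, I/O yield, promote→Q0. Q0=[P3,P4,P2] Q1=[P1] Q2=[]
t=6-9: P3@Q0 runs 3, rem=6, I/O yield, promote→Q0. Q0=[P4,P2,P3] Q1=[P1] Q2=[]
t=9-12: P4@Q0 runs 3, rem=6, quantum used, demote→Q1. Q0=[P2,P3] Q1=[P1,P4] Q2=[]
t=12-15: P2@Q0 runs 3, rem=5, I/O yield, promote→Q0. Q0=[P3,P2] Q1=[P1,P4] Q2=[]
t=15-18: P3@Q0 runs 3, rem=3, I/O yield, promote→Q0. Q0=[P2,P3] Q1=[P1,P4] Q2=[]
t=18-21: P2@Q0 runs 3, rem=2, I/O yield, promote→Q0. Q0=[P3,P2] Q1=[P1,P4] Q2=[]
t=21-24: P3@Q0 runs 3, rem=0, completes. Q0=[P2] Q1=[P1,P4] Q2=[]
t=24-26: P2@Q0 runs 2, rem=0, completes. Q0=[] Q1=[P1,P4] Q2=[]
t=26-32: P1@Q1 runs 6, rem=3, quantum used, demote→Q2. Q0=[] Q1=[P4] Q2=[P1]
t=32-38: P4@Q1 runs 6, rem=0, completes. Q0=[] Q1=[] Q2=[P1]
t=38-41: P1@Q2 runs 3, rem=0, completes. Q0=[] Q1=[] Q2=[]

Answer: P1(0-3) P2(3-6) P3(6-9) P4(9-12) P2(12-15) P3(15-18) P2(18-21) P3(21-24) P2(24-26) P1(26-32) P4(32-38) P1(38-41)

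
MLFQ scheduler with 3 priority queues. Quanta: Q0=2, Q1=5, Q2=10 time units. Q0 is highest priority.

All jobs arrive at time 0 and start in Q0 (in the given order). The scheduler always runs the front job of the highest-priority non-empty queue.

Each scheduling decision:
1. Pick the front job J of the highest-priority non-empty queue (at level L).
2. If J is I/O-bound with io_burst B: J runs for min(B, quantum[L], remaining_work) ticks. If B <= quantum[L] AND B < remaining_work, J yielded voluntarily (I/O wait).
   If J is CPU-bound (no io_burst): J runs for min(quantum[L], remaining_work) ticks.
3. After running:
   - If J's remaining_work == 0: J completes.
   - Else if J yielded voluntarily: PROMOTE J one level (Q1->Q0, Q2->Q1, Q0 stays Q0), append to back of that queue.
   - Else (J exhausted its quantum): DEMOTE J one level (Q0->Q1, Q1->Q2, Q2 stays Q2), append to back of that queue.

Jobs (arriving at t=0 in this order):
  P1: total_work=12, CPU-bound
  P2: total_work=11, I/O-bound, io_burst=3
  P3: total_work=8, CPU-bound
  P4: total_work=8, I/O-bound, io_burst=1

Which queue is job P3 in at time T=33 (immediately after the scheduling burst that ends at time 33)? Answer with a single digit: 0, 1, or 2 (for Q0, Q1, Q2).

t=0-2: P1@Q0 runs 2, rem=10, quantum used, demote→Q1. Q0=[P2,P3,P4] Q1=[P1] Q2=[]
t=2-4: P2@Q0 runs 2, rem=9, quantum used, demote→Q1. Q0=[P3,P4] Q1=[P1,P2] Q2=[]
t=4-6: P3@Q0 runs 2, rem=6, quantum used, demote→Q1. Q0=[P4] Q1=[P1,P2,P3] Q2=[]
t=6-7: P4@Q0 runs 1, rem=7, I/O yield, promote→Q0. Q0=[P4] Q1=[P1,P2,P3] Q2=[]
t=7-8: P4@Q0 runs 1, rem=6, I/O yield, promote→Q0. Q0=[P4] Q1=[P1,P2,P3] Q2=[]
t=8-9: P4@Q0 runs 1, rem=5, I/O yield, promote→Q0. Q0=[P4] Q1=[P1,P2,P3] Q2=[]
t=9-10: P4@Q0 runs 1, rem=4, I/O yield, promote→Q0. Q0=[P4] Q1=[P1,P2,P3] Q2=[]
t=10-11: P4@Q0 runs 1, rem=3, I/O yield, promote→Q0. Q0=[P4] Q1=[P1,P2,P3] Q2=[]
t=11-12: P4@Q0 runs 1, rem=2, I/O yield, promote→Q0. Q0=[P4] Q1=[P1,P2,P3] Q2=[]
t=12-13: P4@Q0 runs 1, rem=1, I/O yield, promote→Q0. Q0=[P4] Q1=[P1,P2,P3] Q2=[]
t=13-14: P4@Q0 runs 1, rem=0, completes. Q0=[] Q1=[P1,P2,P3] Q2=[]
t=14-19: P1@Q1 runs 5, rem=5, quantum used, demote→Q2. Q0=[] Q1=[P2,P3] Q2=[P1]
t=19-22: P2@Q1 runs 3, rem=6, I/O yield, promote→Q0. Q0=[P2] Q1=[P3] Q2=[P1]
t=22-24: P2@Q0 runs 2, rem=4, quantum used, demote→Q1. Q0=[] Q1=[P3,P2] Q2=[P1]
t=24-29: P3@Q1 runs 5, rem=1, quantum used, demote→Q2. Q0=[] Q1=[P2] Q2=[P1,P3]
t=29-32: P2@Q1 runs 3, rem=1, I/O yield, promote→Q0. Q0=[P2] Q1=[] Q2=[P1,P3]
t=32-33: P2@Q0 runs 1, rem=0, completes. Q0=[] Q1=[] Q2=[P1,P3]
t=33-38: P1@Q2 runs 5, rem=0, completes. Q0=[] Q1=[] Q2=[P3]
t=38-39: P3@Q2 runs 1, rem=0, completes. Q0=[] Q1=[] Q2=[]

Answer: 2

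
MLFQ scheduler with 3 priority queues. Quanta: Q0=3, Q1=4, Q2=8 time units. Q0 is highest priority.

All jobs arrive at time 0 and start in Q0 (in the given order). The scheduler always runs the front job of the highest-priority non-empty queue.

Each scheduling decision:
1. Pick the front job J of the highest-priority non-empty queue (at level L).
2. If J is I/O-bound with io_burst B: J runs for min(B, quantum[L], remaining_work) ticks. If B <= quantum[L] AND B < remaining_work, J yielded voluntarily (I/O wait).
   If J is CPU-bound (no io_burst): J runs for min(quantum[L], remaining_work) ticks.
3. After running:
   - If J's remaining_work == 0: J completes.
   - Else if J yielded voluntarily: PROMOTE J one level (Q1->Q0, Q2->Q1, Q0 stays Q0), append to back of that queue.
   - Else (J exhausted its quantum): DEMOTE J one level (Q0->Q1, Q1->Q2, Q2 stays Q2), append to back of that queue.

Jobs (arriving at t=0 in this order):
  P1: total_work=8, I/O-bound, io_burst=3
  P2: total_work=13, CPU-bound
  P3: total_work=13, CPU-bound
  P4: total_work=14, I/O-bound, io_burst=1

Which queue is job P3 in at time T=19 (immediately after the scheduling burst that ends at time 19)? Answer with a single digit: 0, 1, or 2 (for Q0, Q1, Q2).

t=0-3: P1@Q0 runs 3, rem=5, I/O yield, promote→Q0. Q0=[P2,P3,P4,P1] Q1=[] Q2=[]
t=3-6: P2@Q0 runs 3, rem=10, quantum used, demote→Q1. Q0=[P3,P4,P1] Q1=[P2] Q2=[]
t=6-9: P3@Q0 runs 3, rem=10, quantum used, demote→Q1. Q0=[P4,P1] Q1=[P2,P3] Q2=[]
t=9-10: P4@Q0 runs 1, rem=13, I/O yield, promote→Q0. Q0=[P1,P4] Q1=[P2,P3] Q2=[]
t=10-13: P1@Q0 runs 3, rem=2, I/O yield, promote→Q0. Q0=[P4,P1] Q1=[P2,P3] Q2=[]
t=13-14: P4@Q0 runs 1, rem=12, I/O yield, promote→Q0. Q0=[P1,P4] Q1=[P2,P3] Q2=[]
t=14-16: P1@Q0 runs 2, rem=0, completes. Q0=[P4] Q1=[P2,P3] Q2=[]
t=16-17: P4@Q0 runs 1, rem=11, I/O yield, promote→Q0. Q0=[P4] Q1=[P2,P3] Q2=[]
t=17-18: P4@Q0 runs 1, rem=10, I/O yield, promote→Q0. Q0=[P4] Q1=[P2,P3] Q2=[]
t=18-19: P4@Q0 runs 1, rem=9, I/O yield, promote→Q0. Q0=[P4] Q1=[P2,P3] Q2=[]
t=19-20: P4@Q0 runs 1, rem=8, I/O yield, promote→Q0. Q0=[P4] Q1=[P2,P3] Q2=[]
t=20-21: P4@Q0 runs 1, rem=7, I/O yield, promote→Q0. Q0=[P4] Q1=[P2,P3] Q2=[]
t=21-22: P4@Q0 runs 1, rem=6, I/O yield, promote→Q0. Q0=[P4] Q1=[P2,P3] Q2=[]
t=22-23: P4@Q0 runs 1, rem=5, I/O yield, promote→Q0. Q0=[P4] Q1=[P2,P3] Q2=[]
t=23-24: P4@Q0 runs 1, rem=4, I/O yield, promote→Q0. Q0=[P4] Q1=[P2,P3] Q2=[]
t=24-25: P4@Q0 runs 1, rem=3, I/O yield, promote→Q0. Q0=[P4] Q1=[P2,P3] Q2=[]
t=25-26: P4@Q0 runs 1, rem=2, I/O yield, promote→Q0. Q0=[P4] Q1=[P2,P3] Q2=[]
t=26-27: P4@Q0 runs 1, rem=1, I/O yield, promote→Q0. Q0=[P4] Q1=[P2,P3] Q2=[]
t=27-28: P4@Q0 runs 1, rem=0, completes. Q0=[] Q1=[P2,P3] Q2=[]
t=28-32: P2@Q1 runs 4, rem=6, quantum used, demote→Q2. Q0=[] Q1=[P3] Q2=[P2]
t=32-36: P3@Q1 runs 4, rem=6, quantum used, demote→Q2. Q0=[] Q1=[] Q2=[P2,P3]
t=36-42: P2@Q2 runs 6, rem=0, completes. Q0=[] Q1=[] Q2=[P3]
t=42-48: P3@Q2 runs 6, rem=0, completes. Q0=[] Q1=[] Q2=[]

Answer: 1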